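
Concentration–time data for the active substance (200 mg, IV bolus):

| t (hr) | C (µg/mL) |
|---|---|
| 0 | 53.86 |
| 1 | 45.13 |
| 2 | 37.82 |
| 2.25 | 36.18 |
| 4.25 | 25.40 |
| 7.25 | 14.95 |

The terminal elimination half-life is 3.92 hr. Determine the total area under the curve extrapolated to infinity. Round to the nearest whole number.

Trapezoidal AUC_0→7.25:
  [0→1]: (53.86+45.13)/2 × 1 = 49.495
  [1→2]: (45.13+37.82)/2 × 1 = 41.475
  [2→2.25]: (37.82+36.18)/2 × 0.25 = 9.25
  [2.25→4.25]: (36.18+25.40)/2 × 2 = 61.58
  [4.25→7.25]: (25.40+14.95)/2 × 3 = 60.525
  Sum = 222.325 µg/mL·hr
k_e = ln2 / t½ = 0.693147 / 3.92 = 0.1768 hr^-1
Extrapolated tail: C_last / k_e = 14.95 / 0.1768 = 84.559
AUC_0→∞ = 222.325 + 84.559 = 306.884 µg/mL·hr

AUC = 307 µg/mL·hr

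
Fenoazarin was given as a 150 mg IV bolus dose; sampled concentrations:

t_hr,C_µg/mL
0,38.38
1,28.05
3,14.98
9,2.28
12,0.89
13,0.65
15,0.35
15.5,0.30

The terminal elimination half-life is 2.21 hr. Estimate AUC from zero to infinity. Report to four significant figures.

Trapezoidal AUC_0→15.5:
  [0→1]: (38.38+28.05)/2 × 1 = 33.215
  [1→3]: (28.05+14.98)/2 × 2 = 43.03
  [3→9]: (14.98+2.28)/2 × 6 = 51.78
  [9→12]: (2.28+0.89)/2 × 3 = 4.755
  [12→13]: (0.89+0.65)/2 × 1 = 0.77
  [13→15]: (0.65+0.35)/2 × 2 = 1.0
  [15→15.5]: (0.35+0.30)/2 × 0.5 = 0.1625
  Sum = 134.7125 µg/mL·hr
k_e = ln2 / t½ = 0.693147 / 2.21 = 0.3136 hr^-1
Extrapolated tail: C_last / k_e = 0.30 / 0.3136 = 0.957
AUC_0→∞ = 134.7125 + 0.957 = 135.6695 µg/mL·hr

AUC = 135.7 µg/mL·hr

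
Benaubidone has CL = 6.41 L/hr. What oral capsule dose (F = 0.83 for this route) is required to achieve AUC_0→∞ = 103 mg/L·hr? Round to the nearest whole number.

Dose = CL × AUC_0→∞ / F
     = 6.41 × 103 / 0.83 = 795.458 mg

Dose = 795 mg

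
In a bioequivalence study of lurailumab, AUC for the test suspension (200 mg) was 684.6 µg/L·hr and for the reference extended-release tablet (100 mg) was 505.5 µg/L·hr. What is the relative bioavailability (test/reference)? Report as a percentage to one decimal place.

F_rel = 67.7%

F_rel = (AUC_test/D_test) / (AUC_ref/D_ref)
      = (684.6/200) / (505.5/100)
      = 3.423 / 5.055 = 0.6772 = 67.72%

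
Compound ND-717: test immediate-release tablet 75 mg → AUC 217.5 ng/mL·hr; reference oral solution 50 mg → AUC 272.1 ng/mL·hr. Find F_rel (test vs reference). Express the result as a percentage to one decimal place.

F_rel = 53.3%

F_rel = (AUC_test/D_test) / (AUC_ref/D_ref)
      = (217.5/75) / (272.1/50)
      = 2.9 / 5.442 = 0.5329 = 53.29%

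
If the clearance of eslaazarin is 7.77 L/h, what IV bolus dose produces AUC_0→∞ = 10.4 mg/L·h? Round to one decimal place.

Dose = 80.8 mg

Dose_iv = CL × AUC_0→∞
     = 7.77 × 10.4 = 80.808 mg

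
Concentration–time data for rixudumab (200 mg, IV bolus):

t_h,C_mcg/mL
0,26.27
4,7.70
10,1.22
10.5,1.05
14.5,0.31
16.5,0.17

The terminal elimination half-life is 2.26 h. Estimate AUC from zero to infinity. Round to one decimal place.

Trapezoidal AUC_0→16.5:
  [0→4]: (26.27+7.70)/2 × 4 = 67.94
  [4→10]: (7.70+1.22)/2 × 6 = 26.76
  [10→10.5]: (1.22+1.05)/2 × 0.5 = 0.5675
  [10.5→14.5]: (1.05+0.31)/2 × 4 = 2.72
  [14.5→16.5]: (0.31+0.17)/2 × 2 = 0.48
  Sum = 98.4675 mcg/mL·h
k_e = ln2 / t½ = 0.693147 / 2.26 = 0.3067 h^-1
Extrapolated tail: C_last / k_e = 0.17 / 0.3067 = 0.554
AUC_0→∞ = 98.4675 + 0.554 = 99.0215 mcg/mL·h

AUC = 99.0 mcg/mL·h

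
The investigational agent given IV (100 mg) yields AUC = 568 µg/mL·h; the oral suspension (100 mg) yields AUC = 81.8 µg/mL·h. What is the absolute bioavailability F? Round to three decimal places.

F = (AUC_ev / D_ev) / (AUC_iv / D_iv)
  = (81.8/100) / (568/100)
  = 0.818 / 5.68 = 0.1440

F = 0.144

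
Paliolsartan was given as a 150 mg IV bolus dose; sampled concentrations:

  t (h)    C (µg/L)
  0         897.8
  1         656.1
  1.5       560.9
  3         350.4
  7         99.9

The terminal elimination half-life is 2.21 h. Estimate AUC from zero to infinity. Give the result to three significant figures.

AUC = 2980 µg/L·h

Trapezoidal AUC_0→7:
  [0→1]: (897.8+656.1)/2 × 1 = 776.95
  [1→1.5]: (656.1+560.9)/2 × 0.5 = 304.25
  [1.5→3]: (560.9+350.4)/2 × 1.5 = 683.475
  [3→7]: (350.4+99.9)/2 × 4 = 900.6
  Sum = 2665.275 µg/L·h
k_e = ln2 / t½ = 0.693147 / 2.21 = 0.3136 h^-1
Extrapolated tail: C_last / k_e = 99.9 / 0.3136 = 318.559
AUC_0→∞ = 2665.275 + 318.559 = 2983.834 µg/L·h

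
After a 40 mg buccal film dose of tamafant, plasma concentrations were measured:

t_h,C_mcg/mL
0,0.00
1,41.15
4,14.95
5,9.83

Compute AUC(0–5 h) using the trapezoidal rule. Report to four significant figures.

AUC = 117.1 mcg/mL·h

Trapezoidal AUC_0→5:
  [0→1]: (0.00+41.15)/2 × 1 = 20.575
  [1→4]: (41.15+14.95)/2 × 3 = 84.15
  [4→5]: (14.95+9.83)/2 × 1 = 12.39
  Sum = 117.115 mcg/mL·h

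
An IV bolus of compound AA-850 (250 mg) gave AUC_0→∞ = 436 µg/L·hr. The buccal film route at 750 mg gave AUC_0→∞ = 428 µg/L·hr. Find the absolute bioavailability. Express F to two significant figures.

F = 0.33

F = (AUC_ev / D_ev) / (AUC_iv / D_iv)
  = (428/750) / (436/250)
  = 0.570667 / 1.744 = 0.3272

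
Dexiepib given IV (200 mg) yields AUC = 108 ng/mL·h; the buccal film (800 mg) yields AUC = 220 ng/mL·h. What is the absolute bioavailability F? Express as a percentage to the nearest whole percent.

F = 51%

F = (AUC_ev / D_ev) / (AUC_iv / D_iv)
  = (220/800) / (108/200)
  = 0.275 / 0.54 = 0.5093
  = 50.93%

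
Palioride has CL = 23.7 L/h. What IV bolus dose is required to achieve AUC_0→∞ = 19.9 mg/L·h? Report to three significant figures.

Dose_iv = CL × AUC_0→∞
     = 23.7 × 19.9 = 471.63 mg

Dose = 472 mg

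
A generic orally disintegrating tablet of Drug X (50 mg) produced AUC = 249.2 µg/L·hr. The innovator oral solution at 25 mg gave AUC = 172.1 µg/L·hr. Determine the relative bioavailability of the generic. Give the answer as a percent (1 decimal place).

F_rel = (AUC_test/D_test) / (AUC_ref/D_ref)
      = (249.2/50) / (172.1/25)
      = 4.984 / 6.884 = 0.7240 = 72.40%

F_rel = 72.4%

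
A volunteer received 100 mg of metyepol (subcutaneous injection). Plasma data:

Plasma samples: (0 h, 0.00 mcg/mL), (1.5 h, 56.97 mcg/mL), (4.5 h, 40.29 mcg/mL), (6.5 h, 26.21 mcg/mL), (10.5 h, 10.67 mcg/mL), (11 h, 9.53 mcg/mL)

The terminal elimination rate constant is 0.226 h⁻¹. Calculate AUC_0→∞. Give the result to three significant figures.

AUC = 376 mcg/mL·h

Trapezoidal AUC_0→11:
  [0→1.5]: (0.00+56.97)/2 × 1.5 = 42.7275
  [1.5→4.5]: (56.97+40.29)/2 × 3 = 145.89
  [4.5→6.5]: (40.29+26.21)/2 × 2 = 66.5
  [6.5→10.5]: (26.21+10.67)/2 × 4 = 73.76
  [10.5→11]: (10.67+9.53)/2 × 0.5 = 5.05
  Sum = 333.9275 mcg/mL·h
Extrapolated tail: C_last / k_e = 9.53 / 0.226 = 42.168
AUC_0→∞ = 333.9275 + 42.168 = 376.0955 mcg/mL·h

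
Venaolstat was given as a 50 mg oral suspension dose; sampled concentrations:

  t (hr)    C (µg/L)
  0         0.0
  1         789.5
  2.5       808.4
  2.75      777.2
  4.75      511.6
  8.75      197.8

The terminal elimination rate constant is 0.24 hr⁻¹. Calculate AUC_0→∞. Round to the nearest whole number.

AUC = 5323 µg/L·hr

Trapezoidal AUC_0→8.75:
  [0→1]: (0.0+789.5)/2 × 1 = 394.75
  [1→2.5]: (789.5+808.4)/2 × 1.5 = 1198.425
  [2.5→2.75]: (808.4+777.2)/2 × 0.25 = 198.2
  [2.75→4.75]: (777.2+511.6)/2 × 2 = 1288.8
  [4.75→8.75]: (511.6+197.8)/2 × 4 = 1418.8
  Sum = 4498.975 µg/L·hr
Extrapolated tail: C_last / k_e = 197.8 / 0.24 = 824.167
AUC_0→∞ = 4498.975 + 824.167 = 5323.142 µg/L·hr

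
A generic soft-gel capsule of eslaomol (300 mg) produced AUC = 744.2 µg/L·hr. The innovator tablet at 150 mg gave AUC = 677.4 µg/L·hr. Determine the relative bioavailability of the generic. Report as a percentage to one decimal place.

F_rel = 54.9%

F_rel = (AUC_test/D_test) / (AUC_ref/D_ref)
      = (744.2/300) / (677.4/150)
      = 2.48067 / 4.516 = 0.5493 = 54.93%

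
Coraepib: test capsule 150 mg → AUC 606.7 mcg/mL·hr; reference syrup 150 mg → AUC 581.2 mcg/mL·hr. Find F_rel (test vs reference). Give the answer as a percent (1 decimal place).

F_rel = (AUC_test/D_test) / (AUC_ref/D_ref)
      = (606.7/150) / (581.2/150)
      = 4.04467 / 3.87467 = 1.0439 = 104.39%

F_rel = 104.4%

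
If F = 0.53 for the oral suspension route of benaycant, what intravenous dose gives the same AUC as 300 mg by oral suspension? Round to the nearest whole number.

D_iv = 159 mg

Systemic exposure from an extravascular dose = F × D_ev, so the equivalent IV dose is F × D_ev.
D_iv = F × D_ev = 0.53 × 300 = 159 mg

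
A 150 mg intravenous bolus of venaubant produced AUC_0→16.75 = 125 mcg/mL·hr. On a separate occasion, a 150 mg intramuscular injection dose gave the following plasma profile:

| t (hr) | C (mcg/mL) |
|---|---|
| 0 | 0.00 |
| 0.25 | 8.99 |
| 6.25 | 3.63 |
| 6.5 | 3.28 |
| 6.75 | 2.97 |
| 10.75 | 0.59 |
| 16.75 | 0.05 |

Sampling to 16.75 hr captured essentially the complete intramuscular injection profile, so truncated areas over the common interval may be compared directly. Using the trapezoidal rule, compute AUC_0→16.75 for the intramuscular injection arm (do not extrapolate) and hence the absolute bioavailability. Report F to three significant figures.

Trapezoidal AUC_0→16.75 (intramuscular injection):
  [0→0.25]: (0.00+8.99)/2 × 0.25 = 1.12375
  [0.25→6.25]: (8.99+3.63)/2 × 6 = 37.86
  [6.25→6.5]: (3.63+3.28)/2 × 0.25 = 0.86375
  [6.5→6.75]: (3.28+2.97)/2 × 0.25 = 0.78125
  [6.75→10.75]: (2.97+0.59)/2 × 4 = 7.12
  [10.75→16.75]: (0.59+0.05)/2 × 6 = 1.92
  Sum = 49.66875 mcg/mL·hr
F = (AUC_ev/D_ev)/(AUC_iv/D_iv) = (49.66875/150)/(125/150) = 0.331125/0.833333 = 0.3974

F = 0.397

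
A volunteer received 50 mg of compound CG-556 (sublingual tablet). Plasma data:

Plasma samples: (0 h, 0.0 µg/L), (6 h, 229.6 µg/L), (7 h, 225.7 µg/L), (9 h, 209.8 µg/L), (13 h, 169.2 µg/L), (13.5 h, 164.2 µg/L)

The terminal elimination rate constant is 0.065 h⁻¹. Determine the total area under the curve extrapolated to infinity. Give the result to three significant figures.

Trapezoidal AUC_0→13.5:
  [0→6]: (0.0+229.6)/2 × 6 = 688.8
  [6→7]: (229.6+225.7)/2 × 1 = 227.65
  [7→9]: (225.7+209.8)/2 × 2 = 435.5
  [9→13]: (209.8+169.2)/2 × 4 = 758.0
  [13→13.5]: (169.2+164.2)/2 × 0.5 = 83.35
  Sum = 2193.3 µg/L·h
Extrapolated tail: C_last / k_e = 164.2 / 0.065 = 2526.154
AUC_0→∞ = 2193.3 + 2526.154 = 4719.454 µg/L·h

AUC = 4720 µg/L·h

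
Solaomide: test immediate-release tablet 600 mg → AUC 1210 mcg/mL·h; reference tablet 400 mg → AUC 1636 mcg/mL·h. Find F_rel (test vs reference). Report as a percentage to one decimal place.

F_rel = 49.3%

F_rel = (AUC_test/D_test) / (AUC_ref/D_ref)
      = (1210/600) / (1636/400)
      = 2.01667 / 4.09 = 0.4931 = 49.31%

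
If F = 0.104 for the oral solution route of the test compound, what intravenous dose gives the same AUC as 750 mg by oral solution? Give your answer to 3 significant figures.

D_iv = 78.0 mg

Systemic exposure from an extravascular dose = F × D_ev, so the equivalent IV dose is F × D_ev.
D_iv = F × D_ev = 0.104 × 750 = 78 mg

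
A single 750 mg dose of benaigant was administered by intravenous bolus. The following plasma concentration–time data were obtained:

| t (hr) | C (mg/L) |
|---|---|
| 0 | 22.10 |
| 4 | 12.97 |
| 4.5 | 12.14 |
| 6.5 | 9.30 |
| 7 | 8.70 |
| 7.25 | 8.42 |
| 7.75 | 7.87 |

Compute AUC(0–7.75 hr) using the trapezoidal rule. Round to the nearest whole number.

Trapezoidal AUC_0→7.75:
  [0→4]: (22.10+12.97)/2 × 4 = 70.14
  [4→4.5]: (12.97+12.14)/2 × 0.5 = 6.2775
  [4.5→6.5]: (12.14+9.30)/2 × 2 = 21.44
  [6.5→7]: (9.30+8.70)/2 × 0.5 = 4.5
  [7→7.25]: (8.70+8.42)/2 × 0.25 = 2.14
  [7.25→7.75]: (8.42+7.87)/2 × 0.5 = 4.0725
  Sum = 108.57 mg/L·hr

AUC = 109 mg/L·hr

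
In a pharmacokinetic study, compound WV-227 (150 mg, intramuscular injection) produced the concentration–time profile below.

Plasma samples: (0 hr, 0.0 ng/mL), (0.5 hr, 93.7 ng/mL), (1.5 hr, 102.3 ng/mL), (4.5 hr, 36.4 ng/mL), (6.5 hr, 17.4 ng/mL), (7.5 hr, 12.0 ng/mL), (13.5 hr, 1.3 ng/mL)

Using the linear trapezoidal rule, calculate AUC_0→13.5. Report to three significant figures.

Trapezoidal AUC_0→13.5:
  [0→0.5]: (0.0+93.7)/2 × 0.5 = 23.425
  [0.5→1.5]: (93.7+102.3)/2 × 1 = 98.0
  [1.5→4.5]: (102.3+36.4)/2 × 3 = 208.05
  [4.5→6.5]: (36.4+17.4)/2 × 2 = 53.8
  [6.5→7.5]: (17.4+12.0)/2 × 1 = 14.7
  [7.5→13.5]: (12.0+1.3)/2 × 6 = 39.9
  Sum = 437.875 ng/mL·hr

AUC = 438 ng/mL·hr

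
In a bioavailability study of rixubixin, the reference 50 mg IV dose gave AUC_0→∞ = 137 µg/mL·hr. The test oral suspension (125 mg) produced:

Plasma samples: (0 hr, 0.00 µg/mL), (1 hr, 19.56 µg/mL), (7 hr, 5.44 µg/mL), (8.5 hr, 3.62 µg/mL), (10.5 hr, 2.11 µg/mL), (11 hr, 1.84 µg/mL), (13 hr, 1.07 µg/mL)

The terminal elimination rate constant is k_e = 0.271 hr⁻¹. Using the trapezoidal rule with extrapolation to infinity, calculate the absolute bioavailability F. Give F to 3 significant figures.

F = 0.307

Trapezoidal AUC_0→13 (oral suspension):
  [0→1]: (0.00+19.56)/2 × 1 = 9.78
  [1→7]: (19.56+5.44)/2 × 6 = 75.0
  [7→8.5]: (5.44+3.62)/2 × 1.5 = 6.795
  [8.5→10.5]: (3.62+2.11)/2 × 2 = 5.73
  [10.5→11]: (2.11+1.84)/2 × 0.5 = 0.9875
  [11→13]: (1.84+1.07)/2 × 2 = 2.91
  Sum = 101.2025 µg/mL·hr
Tail: C_last/k_e = 1.07/0.271 = 3.948
AUC_0→∞ (oral suspension) = 101.2025 + 3.948 = 105.1505 µg/mL·hr
F = (AUC_ev/D_ev)/(AUC_iv/D_iv) = (105.1505/125)/(137/50) = 0.841204/2.74 = 0.3070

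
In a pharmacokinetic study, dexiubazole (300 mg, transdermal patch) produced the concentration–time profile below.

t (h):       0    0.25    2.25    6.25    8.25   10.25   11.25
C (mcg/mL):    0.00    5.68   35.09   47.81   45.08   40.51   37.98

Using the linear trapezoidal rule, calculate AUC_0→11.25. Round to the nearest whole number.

Trapezoidal AUC_0→11.25:
  [0→0.25]: (0.00+5.68)/2 × 0.25 = 0.71
  [0.25→2.25]: (5.68+35.09)/2 × 2 = 40.77
  [2.25→6.25]: (35.09+47.81)/2 × 4 = 165.8
  [6.25→8.25]: (47.81+45.08)/2 × 2 = 92.89
  [8.25→10.25]: (45.08+40.51)/2 × 2 = 85.59
  [10.25→11.25]: (40.51+37.98)/2 × 1 = 39.245
  Sum = 425.005 mcg/mL·h

AUC = 425 mcg/mL·h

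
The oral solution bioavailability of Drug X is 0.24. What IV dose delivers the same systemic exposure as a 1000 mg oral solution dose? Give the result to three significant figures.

D_iv = 240 mg

Systemic exposure from an extravascular dose = F × D_ev, so the equivalent IV dose is F × D_ev.
D_iv = F × D_ev = 0.24 × 1000 = 240 mg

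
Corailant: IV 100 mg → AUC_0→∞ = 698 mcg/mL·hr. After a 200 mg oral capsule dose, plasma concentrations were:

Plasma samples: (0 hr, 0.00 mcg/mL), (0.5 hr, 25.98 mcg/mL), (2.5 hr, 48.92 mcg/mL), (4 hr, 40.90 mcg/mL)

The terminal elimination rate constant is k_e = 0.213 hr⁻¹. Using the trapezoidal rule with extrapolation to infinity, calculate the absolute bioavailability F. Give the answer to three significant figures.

Trapezoidal AUC_0→4 (oral capsule):
  [0→0.5]: (0.00+25.98)/2 × 0.5 = 6.495
  [0.5→2.5]: (25.98+48.92)/2 × 2 = 74.9
  [2.5→4]: (48.92+40.90)/2 × 1.5 = 67.365
  Sum = 148.76 mcg/mL·hr
Tail: C_last/k_e = 40.90/0.213 = 192.019
AUC_0→∞ (oral capsule) = 148.76 + 192.019 = 340.779 mcg/mL·hr
F = (AUC_ev/D_ev)/(AUC_iv/D_iv) = (340.779/200)/(698/100) = 1.703895/6.98 = 0.2441

F = 0.244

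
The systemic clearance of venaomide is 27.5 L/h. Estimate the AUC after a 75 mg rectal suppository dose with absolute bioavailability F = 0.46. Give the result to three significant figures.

AUC = 1.25 mg/L·h

AUC_0→∞ = F × Dose / CL
        = 0.46 × 75 / 27.5 = 1.25455 mg/L·h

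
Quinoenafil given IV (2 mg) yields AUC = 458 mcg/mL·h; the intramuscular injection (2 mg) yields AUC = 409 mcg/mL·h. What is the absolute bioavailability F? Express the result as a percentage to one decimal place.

F = (AUC_ev / D_ev) / (AUC_iv / D_iv)
  = (409/2) / (458/2)
  = 204.5 / 229 = 0.8930
  = 89.30%

F = 89.3%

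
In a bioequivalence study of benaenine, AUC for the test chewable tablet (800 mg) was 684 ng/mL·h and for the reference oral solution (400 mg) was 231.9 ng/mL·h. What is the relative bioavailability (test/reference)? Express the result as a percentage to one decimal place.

F_rel = (AUC_test/D_test) / (AUC_ref/D_ref)
      = (684/800) / (231.9/400)
      = 0.855 / 0.57975 = 1.4748 = 147.48%

F_rel = 147.5%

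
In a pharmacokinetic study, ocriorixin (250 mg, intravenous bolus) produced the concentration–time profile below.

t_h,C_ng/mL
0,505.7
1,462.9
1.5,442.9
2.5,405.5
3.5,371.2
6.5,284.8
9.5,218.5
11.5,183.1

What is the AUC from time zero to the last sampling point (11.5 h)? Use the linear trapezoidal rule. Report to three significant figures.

Trapezoidal AUC_0→11.5:
  [0→1]: (505.7+462.9)/2 × 1 = 484.3
  [1→1.5]: (462.9+442.9)/2 × 0.5 = 226.45
  [1.5→2.5]: (442.9+405.5)/2 × 1 = 424.2
  [2.5→3.5]: (405.5+371.2)/2 × 1 = 388.35
  [3.5→6.5]: (371.2+284.8)/2 × 3 = 984.0
  [6.5→9.5]: (284.8+218.5)/2 × 3 = 754.95
  [9.5→11.5]: (218.5+183.1)/2 × 2 = 401.6
  Sum = 3663.85 ng/mL·h

AUC = 3660 ng/mL·h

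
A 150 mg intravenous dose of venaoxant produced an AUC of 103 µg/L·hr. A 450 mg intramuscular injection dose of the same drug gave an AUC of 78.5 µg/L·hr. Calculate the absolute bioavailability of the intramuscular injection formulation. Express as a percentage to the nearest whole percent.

F = 25%

F = (AUC_ev / D_ev) / (AUC_iv / D_iv)
  = (78.5/450) / (103/150)
  = 0.174444 / 0.686667 = 0.2540
  = 25.40%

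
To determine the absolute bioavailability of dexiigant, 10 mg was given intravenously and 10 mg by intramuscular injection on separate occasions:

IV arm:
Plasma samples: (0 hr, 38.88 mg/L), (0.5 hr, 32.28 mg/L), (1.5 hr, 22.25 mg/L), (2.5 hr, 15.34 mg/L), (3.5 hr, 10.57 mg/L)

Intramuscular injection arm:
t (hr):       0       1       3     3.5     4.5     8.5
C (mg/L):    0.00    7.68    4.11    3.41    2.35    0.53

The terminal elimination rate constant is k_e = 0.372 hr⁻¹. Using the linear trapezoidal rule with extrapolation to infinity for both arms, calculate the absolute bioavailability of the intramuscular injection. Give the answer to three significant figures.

F = 0.262

Trapezoidal AUC_0→3.5 (IV):
  [0→0.5]: (38.88+32.28)/2 × 0.5 = 17.79
  [0.5→1.5]: (32.28+22.25)/2 × 1 = 27.265
  [1.5→2.5]: (22.25+15.34)/2 × 1 = 18.795
  [2.5→3.5]: (15.34+10.57)/2 × 1 = 12.955
  Sum = 76.805 mg/L·hr
IV tail: 10.57/0.372 = 28.414; AUC_iv,0→∞ = 76.805 + 28.414 = 105.219 mg/L·hr
Trapezoidal AUC_0→8.5 (intramuscular injection):
  [0→1]: (0.00+7.68)/2 × 1 = 3.84
  [1→3]: (7.68+4.11)/2 × 2 = 11.79
  [3→3.5]: (4.11+3.41)/2 × 0.5 = 1.88
  [3.5→4.5]: (3.41+2.35)/2 × 1 = 2.88
  [4.5→8.5]: (2.35+0.53)/2 × 4 = 5.76
  Sum = 26.15 mg/L·hr
intramuscular injection tail: 0.53/0.372 = 1.425; AUC_ev,0→∞ = 26.15 + 1.425 = 27.575 mg/L·hr
F = (AUC_ev/D_ev)/(AUC_iv/D_iv) = (27.575/10)/(105.219/10) = 2.7575/10.5219 = 0.2621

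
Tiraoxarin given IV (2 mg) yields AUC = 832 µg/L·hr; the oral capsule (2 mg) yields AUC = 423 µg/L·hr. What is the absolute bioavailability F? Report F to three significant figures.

F = (AUC_ev / D_ev) / (AUC_iv / D_iv)
  = (423/2) / (832/2)
  = 211.5 / 416 = 0.5084

F = 0.508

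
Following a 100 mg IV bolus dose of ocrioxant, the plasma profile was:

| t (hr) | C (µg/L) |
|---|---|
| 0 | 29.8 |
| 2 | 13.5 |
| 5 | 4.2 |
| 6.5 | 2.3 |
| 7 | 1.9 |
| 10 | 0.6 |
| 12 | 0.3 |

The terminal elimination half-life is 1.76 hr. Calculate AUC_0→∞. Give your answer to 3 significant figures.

Trapezoidal AUC_0→12:
  [0→2]: (29.8+13.5)/2 × 2 = 43.3
  [2→5]: (13.5+4.2)/2 × 3 = 26.55
  [5→6.5]: (4.2+2.3)/2 × 1.5 = 4.875
  [6.5→7]: (2.3+1.9)/2 × 0.5 = 1.05
  [7→10]: (1.9+0.6)/2 × 3 = 3.75
  [10→12]: (0.6+0.3)/2 × 2 = 0.9
  Sum = 80.425 µg/L·hr
k_e = ln2 / t½ = 0.693147 / 1.76 = 0.3938 hr^-1
Extrapolated tail: C_last / k_e = 0.3 / 0.3938 = 0.762
AUC_0→∞ = 80.425 + 0.762 = 81.187 µg/L·hr

AUC = 81.2 µg/L·hr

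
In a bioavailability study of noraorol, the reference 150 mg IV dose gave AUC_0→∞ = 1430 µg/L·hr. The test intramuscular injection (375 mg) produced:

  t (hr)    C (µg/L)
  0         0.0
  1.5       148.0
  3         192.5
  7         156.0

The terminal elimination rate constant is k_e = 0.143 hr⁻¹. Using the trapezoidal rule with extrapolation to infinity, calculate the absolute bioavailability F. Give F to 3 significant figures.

Trapezoidal AUC_0→7 (intramuscular injection):
  [0→1.5]: (0.0+148.0)/2 × 1.5 = 111.0
  [1.5→3]: (148.0+192.5)/2 × 1.5 = 255.375
  [3→7]: (192.5+156.0)/2 × 4 = 697.0
  Sum = 1063.375 µg/L·hr
Tail: C_last/k_e = 156.0/0.143 = 1090.909
AUC_0→∞ (intramuscular injection) = 1063.375 + 1090.909 = 2154.284 µg/L·hr
F = (AUC_ev/D_ev)/(AUC_iv/D_iv) = (2154.284/375)/(1430/150) = 5.74476/9.53333 = 0.6026

F = 0.603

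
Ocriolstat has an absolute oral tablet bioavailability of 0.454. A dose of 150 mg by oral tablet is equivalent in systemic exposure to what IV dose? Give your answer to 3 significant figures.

Systemic exposure from an extravascular dose = F × D_ev, so the equivalent IV dose is F × D_ev.
D_iv = F × D_ev = 0.454 × 150 = 68.1 mg

D_iv = 68.1 mg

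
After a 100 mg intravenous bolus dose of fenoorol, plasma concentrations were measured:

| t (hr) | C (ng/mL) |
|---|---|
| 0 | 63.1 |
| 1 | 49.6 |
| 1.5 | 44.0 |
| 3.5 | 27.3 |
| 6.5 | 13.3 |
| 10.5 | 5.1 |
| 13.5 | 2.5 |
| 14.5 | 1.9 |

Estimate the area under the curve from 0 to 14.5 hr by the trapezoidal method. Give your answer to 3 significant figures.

AUC = 262 ng/mL·hr

Trapezoidal AUC_0→14.5:
  [0→1]: (63.1+49.6)/2 × 1 = 56.35
  [1→1.5]: (49.6+44.0)/2 × 0.5 = 23.4
  [1.5→3.5]: (44.0+27.3)/2 × 2 = 71.3
  [3.5→6.5]: (27.3+13.3)/2 × 3 = 60.9
  [6.5→10.5]: (13.3+5.1)/2 × 4 = 36.8
  [10.5→13.5]: (5.1+2.5)/2 × 3 = 11.4
  [13.5→14.5]: (2.5+1.9)/2 × 1 = 2.2
  Sum = 262.35 ng/mL·hr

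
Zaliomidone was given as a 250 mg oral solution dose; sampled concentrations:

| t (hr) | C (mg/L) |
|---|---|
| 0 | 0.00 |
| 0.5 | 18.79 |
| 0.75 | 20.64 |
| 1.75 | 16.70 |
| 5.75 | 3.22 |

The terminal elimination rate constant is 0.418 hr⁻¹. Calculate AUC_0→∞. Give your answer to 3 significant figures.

AUC = 75.8 mg/L·hr

Trapezoidal AUC_0→5.75:
  [0→0.5]: (0.00+18.79)/2 × 0.5 = 4.6975
  [0.5→0.75]: (18.79+20.64)/2 × 0.25 = 4.92875
  [0.75→1.75]: (20.64+16.70)/2 × 1 = 18.67
  [1.75→5.75]: (16.70+3.22)/2 × 4 = 39.84
  Sum = 68.13625 mg/L·hr
Extrapolated tail: C_last / k_e = 3.22 / 0.418 = 7.703
AUC_0→∞ = 68.13625 + 7.703 = 75.83925 mg/L·hr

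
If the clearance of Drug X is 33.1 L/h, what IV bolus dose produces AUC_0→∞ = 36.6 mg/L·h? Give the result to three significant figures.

Dose_iv = CL × AUC_0→∞
     = 33.1 × 36.6 = 1211.46 mg

Dose = 1210 mg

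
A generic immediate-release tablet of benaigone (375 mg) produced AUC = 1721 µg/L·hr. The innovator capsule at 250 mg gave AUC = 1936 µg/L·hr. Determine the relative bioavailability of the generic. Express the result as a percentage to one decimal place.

F_rel = (AUC_test/D_test) / (AUC_ref/D_ref)
      = (1721/375) / (1936/250)
      = 4.58933 / 7.744 = 0.5926 = 59.26%

F_rel = 59.3%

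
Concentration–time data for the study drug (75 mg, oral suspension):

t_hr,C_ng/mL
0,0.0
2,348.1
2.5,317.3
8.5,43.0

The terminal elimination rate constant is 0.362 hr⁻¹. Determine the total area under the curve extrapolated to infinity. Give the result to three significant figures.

AUC = 1710 ng/mL·hr

Trapezoidal AUC_0→8.5:
  [0→2]: (0.0+348.1)/2 × 2 = 348.1
  [2→2.5]: (348.1+317.3)/2 × 0.5 = 166.35
  [2.5→8.5]: (317.3+43.0)/2 × 6 = 1080.9
  Sum = 1595.35 ng/mL·hr
Extrapolated tail: C_last / k_e = 43.0 / 0.362 = 118.785
AUC_0→∞ = 1595.35 + 118.785 = 1714.135 ng/mL·hr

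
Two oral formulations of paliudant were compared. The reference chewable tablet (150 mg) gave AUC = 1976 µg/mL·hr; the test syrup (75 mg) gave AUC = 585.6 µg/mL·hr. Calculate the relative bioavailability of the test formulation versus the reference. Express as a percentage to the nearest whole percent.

F_rel = 59%

F_rel = (AUC_test/D_test) / (AUC_ref/D_ref)
      = (585.6/75) / (1976/150)
      = 7.808 / 13.1733 = 0.5927 = 59.27%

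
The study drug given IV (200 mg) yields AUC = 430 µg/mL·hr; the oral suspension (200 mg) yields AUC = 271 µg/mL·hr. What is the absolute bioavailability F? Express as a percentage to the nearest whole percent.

F = 63%

F = (AUC_ev / D_ev) / (AUC_iv / D_iv)
  = (271/200) / (430/200)
  = 1.355 / 2.15 = 0.6302
  = 63.02%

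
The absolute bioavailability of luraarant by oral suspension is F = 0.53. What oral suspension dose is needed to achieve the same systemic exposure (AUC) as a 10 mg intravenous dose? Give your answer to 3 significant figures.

D_oral = 18.9 mg

For equal systemic exposure: F × D_ev = D_iv
D_ev = D_iv / F = 10 / 0.53 = 18.8679 mg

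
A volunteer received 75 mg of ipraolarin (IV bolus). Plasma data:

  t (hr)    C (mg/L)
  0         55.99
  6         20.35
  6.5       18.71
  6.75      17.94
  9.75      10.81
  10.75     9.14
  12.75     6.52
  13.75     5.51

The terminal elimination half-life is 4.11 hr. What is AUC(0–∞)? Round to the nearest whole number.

Trapezoidal AUC_0→13.75:
  [0→6]: (55.99+20.35)/2 × 6 = 229.02
  [6→6.5]: (20.35+18.71)/2 × 0.5 = 9.765
  [6.5→6.75]: (18.71+17.94)/2 × 0.25 = 4.58125
  [6.75→9.75]: (17.94+10.81)/2 × 3 = 43.125
  [9.75→10.75]: (10.81+9.14)/2 × 1 = 9.975
  [10.75→12.75]: (9.14+6.52)/2 × 2 = 15.66
  [12.75→13.75]: (6.52+5.51)/2 × 1 = 6.015
  Sum = 318.14125 mg/L·hr
k_e = ln2 / t½ = 0.693147 / 4.11 = 0.1686 hr^-1
Extrapolated tail: C_last / k_e = 5.51 / 0.1686 = 32.681
AUC_0→∞ = 318.14125 + 32.681 = 350.82225 mg/L·hr

AUC = 351 mg/L·hr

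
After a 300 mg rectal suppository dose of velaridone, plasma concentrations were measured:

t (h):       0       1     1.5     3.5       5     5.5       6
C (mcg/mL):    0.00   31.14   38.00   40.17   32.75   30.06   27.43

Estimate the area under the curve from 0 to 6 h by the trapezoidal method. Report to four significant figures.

AUC = 195.8 mcg/mL·h

Trapezoidal AUC_0→6:
  [0→1]: (0.00+31.14)/2 × 1 = 15.57
  [1→1.5]: (31.14+38.00)/2 × 0.5 = 17.285
  [1.5→3.5]: (38.00+40.17)/2 × 2 = 78.17
  [3.5→5]: (40.17+32.75)/2 × 1.5 = 54.69
  [5→5.5]: (32.75+30.06)/2 × 0.5 = 15.7025
  [5.5→6]: (30.06+27.43)/2 × 0.5 = 14.3725
  Sum = 195.79 mcg/mL·h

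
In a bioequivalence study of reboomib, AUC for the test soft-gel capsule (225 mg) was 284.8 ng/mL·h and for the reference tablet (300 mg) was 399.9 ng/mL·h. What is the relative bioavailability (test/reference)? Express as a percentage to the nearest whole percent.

F_rel = 95%

F_rel = (AUC_test/D_test) / (AUC_ref/D_ref)
      = (284.8/225) / (399.9/300)
      = 1.26578 / 1.333 = 0.9496 = 94.96%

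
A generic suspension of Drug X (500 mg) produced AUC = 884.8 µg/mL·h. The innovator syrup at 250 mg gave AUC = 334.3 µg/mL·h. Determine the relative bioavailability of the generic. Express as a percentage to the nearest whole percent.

F_rel = (AUC_test/D_test) / (AUC_ref/D_ref)
      = (884.8/500) / (334.3/250)
      = 1.7696 / 1.3372 = 1.3234 = 132.34%

F_rel = 132%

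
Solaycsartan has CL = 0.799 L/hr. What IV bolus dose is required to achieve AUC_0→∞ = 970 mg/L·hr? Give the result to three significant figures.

Dose_iv = CL × AUC_0→∞
     = 0.799 × 970 = 775.03 mg

Dose = 775 mg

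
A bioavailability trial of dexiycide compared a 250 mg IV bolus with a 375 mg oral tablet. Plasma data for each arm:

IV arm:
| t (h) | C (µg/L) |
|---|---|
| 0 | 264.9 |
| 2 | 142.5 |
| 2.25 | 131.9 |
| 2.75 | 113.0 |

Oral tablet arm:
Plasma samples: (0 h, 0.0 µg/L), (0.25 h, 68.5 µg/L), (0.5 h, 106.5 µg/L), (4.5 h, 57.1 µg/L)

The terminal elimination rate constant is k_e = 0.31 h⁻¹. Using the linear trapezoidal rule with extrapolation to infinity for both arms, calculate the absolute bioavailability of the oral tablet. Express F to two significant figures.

F = 0.42

Trapezoidal AUC_0→2.75 (IV):
  [0→2]: (264.9+142.5)/2 × 2 = 407.4
  [2→2.25]: (142.5+131.9)/2 × 0.25 = 34.3
  [2.25→2.75]: (131.9+113.0)/2 × 0.5 = 61.225
  Sum = 502.925 µg/L·h
IV tail: 113.0/0.31 = 364.516; AUC_iv,0→∞ = 502.925 + 364.516 = 867.441 µg/L·h
Trapezoidal AUC_0→4.5 (oral tablet):
  [0→0.25]: (0.0+68.5)/2 × 0.25 = 8.5625
  [0.25→0.5]: (68.5+106.5)/2 × 0.25 = 21.875
  [0.5→4.5]: (106.5+57.1)/2 × 4 = 327.2
  Sum = 357.6375 µg/L·h
oral tablet tail: 57.1/0.31 = 184.194; AUC_ev,0→∞ = 357.6375 + 184.194 = 541.8315 µg/L·h
F = (AUC_ev/D_ev)/(AUC_iv/D_iv) = (541.8315/375)/(867.441/250) = 1.444884/3.469764 = 0.4164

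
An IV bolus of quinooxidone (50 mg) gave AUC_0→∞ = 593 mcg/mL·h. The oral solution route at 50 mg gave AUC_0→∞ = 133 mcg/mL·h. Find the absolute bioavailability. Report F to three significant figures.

F = 0.224

F = (AUC_ev / D_ev) / (AUC_iv / D_iv)
  = (133/50) / (593/50)
  = 2.66 / 11.86 = 0.2243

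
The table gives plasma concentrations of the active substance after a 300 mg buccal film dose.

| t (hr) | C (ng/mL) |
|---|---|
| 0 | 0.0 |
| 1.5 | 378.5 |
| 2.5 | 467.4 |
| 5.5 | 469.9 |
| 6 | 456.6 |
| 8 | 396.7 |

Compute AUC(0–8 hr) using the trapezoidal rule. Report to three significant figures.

Trapezoidal AUC_0→8:
  [0→1.5]: (0.0+378.5)/2 × 1.5 = 283.875
  [1.5→2.5]: (378.5+467.4)/2 × 1 = 422.95
  [2.5→5.5]: (467.4+469.9)/2 × 3 = 1405.95
  [5.5→6]: (469.9+456.6)/2 × 0.5 = 231.625
  [6→8]: (456.6+396.7)/2 × 2 = 853.3
  Sum = 3197.7 ng/mL·hr

AUC = 3200 ng/mL·hr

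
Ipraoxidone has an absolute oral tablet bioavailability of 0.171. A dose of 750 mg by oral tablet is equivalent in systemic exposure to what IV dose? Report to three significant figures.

Systemic exposure from an extravascular dose = F × D_ev, so the equivalent IV dose is F × D_ev.
D_iv = F × D_ev = 0.171 × 750 = 128.25 mg

D_iv = 128 mg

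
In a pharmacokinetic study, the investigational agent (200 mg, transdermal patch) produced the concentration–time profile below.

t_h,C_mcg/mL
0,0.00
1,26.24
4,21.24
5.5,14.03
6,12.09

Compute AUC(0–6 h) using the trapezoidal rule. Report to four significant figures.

Trapezoidal AUC_0→6:
  [0→1]: (0.00+26.24)/2 × 1 = 13.12
  [1→4]: (26.24+21.24)/2 × 3 = 71.22
  [4→5.5]: (21.24+14.03)/2 × 1.5 = 26.4525
  [5.5→6]: (14.03+12.09)/2 × 0.5 = 6.53
  Sum = 117.3225 mcg/mL·h

AUC = 117.3 mcg/mL·h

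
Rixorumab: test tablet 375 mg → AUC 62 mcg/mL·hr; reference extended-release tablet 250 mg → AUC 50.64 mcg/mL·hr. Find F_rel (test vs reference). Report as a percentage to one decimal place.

F_rel = (AUC_test/D_test) / (AUC_ref/D_ref)
      = (62/375) / (50.64/250)
      = 0.165333 / 0.20256 = 0.8162 = 81.62%

F_rel = 81.6%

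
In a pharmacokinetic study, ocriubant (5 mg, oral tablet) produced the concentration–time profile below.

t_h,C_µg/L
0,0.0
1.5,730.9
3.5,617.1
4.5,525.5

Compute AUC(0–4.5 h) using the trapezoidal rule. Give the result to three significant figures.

Trapezoidal AUC_0→4.5:
  [0→1.5]: (0.0+730.9)/2 × 1.5 = 548.175
  [1.5→3.5]: (730.9+617.1)/2 × 2 = 1348.0
  [3.5→4.5]: (617.1+525.5)/2 × 1 = 571.3
  Sum = 2467.475 µg/L·h

AUC = 2470 µg/L·h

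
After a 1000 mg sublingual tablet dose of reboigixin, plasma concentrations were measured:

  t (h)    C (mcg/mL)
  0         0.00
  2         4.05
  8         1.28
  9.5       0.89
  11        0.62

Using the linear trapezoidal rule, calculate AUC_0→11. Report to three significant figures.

Trapezoidal AUC_0→11:
  [0→2]: (0.00+4.05)/2 × 2 = 4.05
  [2→8]: (4.05+1.28)/2 × 6 = 15.99
  [8→9.5]: (1.28+0.89)/2 × 1.5 = 1.6275
  [9.5→11]: (0.89+0.62)/2 × 1.5 = 1.1325
  Sum = 22.8 mcg/mL·h

AUC = 22.8 mcg/mL·h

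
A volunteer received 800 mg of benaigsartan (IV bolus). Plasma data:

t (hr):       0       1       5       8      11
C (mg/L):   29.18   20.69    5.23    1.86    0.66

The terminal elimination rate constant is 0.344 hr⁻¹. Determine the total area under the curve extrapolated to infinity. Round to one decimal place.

AUC = 93.1 mg/L·hr

Trapezoidal AUC_0→11:
  [0→1]: (29.18+20.69)/2 × 1 = 24.935
  [1→5]: (20.69+5.23)/2 × 4 = 51.84
  [5→8]: (5.23+1.86)/2 × 3 = 10.635
  [8→11]: (1.86+0.66)/2 × 3 = 3.78
  Sum = 91.19 mg/L·hr
Extrapolated tail: C_last / k_e = 0.66 / 0.344 = 1.919
AUC_0→∞ = 91.19 + 1.919 = 93.109 mg/L·hr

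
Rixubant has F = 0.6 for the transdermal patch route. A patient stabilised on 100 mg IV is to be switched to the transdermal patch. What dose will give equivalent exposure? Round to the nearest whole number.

For equal systemic exposure: F × D_ev = D_iv
D_ev = D_iv / F = 100 / 0.6 = 166.667 mg

D_transdermal = 167 mg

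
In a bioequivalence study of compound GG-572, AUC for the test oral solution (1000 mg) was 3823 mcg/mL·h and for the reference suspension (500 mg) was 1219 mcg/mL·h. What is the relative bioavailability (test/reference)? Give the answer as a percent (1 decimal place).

F_rel = (AUC_test/D_test) / (AUC_ref/D_ref)
      = (3823/1000) / (1219/500)
      = 3.823 / 2.438 = 1.5681 = 156.81%

F_rel = 156.8%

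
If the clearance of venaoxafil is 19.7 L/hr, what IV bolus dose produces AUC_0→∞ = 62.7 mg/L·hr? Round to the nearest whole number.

Dose = 1235 mg

Dose_iv = CL × AUC_0→∞
     = 19.7 × 62.7 = 1235.19 mg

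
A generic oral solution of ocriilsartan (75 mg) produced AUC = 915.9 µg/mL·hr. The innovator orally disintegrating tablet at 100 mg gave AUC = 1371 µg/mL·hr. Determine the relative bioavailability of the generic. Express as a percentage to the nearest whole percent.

F_rel = 89%

F_rel = (AUC_test/D_test) / (AUC_ref/D_ref)
      = (915.9/75) / (1371/100)
      = 12.212 / 13.71 = 0.8907 = 89.07%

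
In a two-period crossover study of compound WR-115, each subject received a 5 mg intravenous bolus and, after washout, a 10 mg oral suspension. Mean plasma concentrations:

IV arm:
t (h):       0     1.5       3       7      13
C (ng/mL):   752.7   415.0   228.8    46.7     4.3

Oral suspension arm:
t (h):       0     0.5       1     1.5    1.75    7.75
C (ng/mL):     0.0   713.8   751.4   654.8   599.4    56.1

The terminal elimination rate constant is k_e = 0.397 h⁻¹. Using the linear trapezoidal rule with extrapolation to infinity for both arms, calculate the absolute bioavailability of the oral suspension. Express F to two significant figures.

Trapezoidal AUC_0→13 (IV):
  [0→1.5]: (752.7+415.0)/2 × 1.5 = 875.775
  [1.5→3]: (415.0+228.8)/2 × 1.5 = 482.85
  [3→7]: (228.8+46.7)/2 × 4 = 551.0
  [7→13]: (46.7+4.3)/2 × 6 = 153.0
  Sum = 2062.625 ng/mL·h
IV tail: 4.3/0.397 = 10.831; AUC_iv,0→∞ = 2062.625 + 10.831 = 2073.456 ng/mL·h
Trapezoidal AUC_0→7.75 (oral suspension):
  [0→0.5]: (0.0+713.8)/2 × 0.5 = 178.45
  [0.5→1]: (713.8+751.4)/2 × 0.5 = 366.3
  [1→1.5]: (751.4+654.8)/2 × 0.5 = 351.55
  [1.5→1.75]: (654.8+599.4)/2 × 0.25 = 156.775
  [1.75→7.75]: (599.4+56.1)/2 × 6 = 1966.5
  Sum = 3019.575 ng/mL·h
oral suspension tail: 56.1/0.397 = 141.310; AUC_ev,0→∞ = 3019.575 + 141.310 = 3160.885 ng/mL·h
F = (AUC_ev/D_ev)/(AUC_iv/D_iv) = (3160.885/10)/(2073.456/5) = 316.0885/414.6912 = 0.7622

F = 0.76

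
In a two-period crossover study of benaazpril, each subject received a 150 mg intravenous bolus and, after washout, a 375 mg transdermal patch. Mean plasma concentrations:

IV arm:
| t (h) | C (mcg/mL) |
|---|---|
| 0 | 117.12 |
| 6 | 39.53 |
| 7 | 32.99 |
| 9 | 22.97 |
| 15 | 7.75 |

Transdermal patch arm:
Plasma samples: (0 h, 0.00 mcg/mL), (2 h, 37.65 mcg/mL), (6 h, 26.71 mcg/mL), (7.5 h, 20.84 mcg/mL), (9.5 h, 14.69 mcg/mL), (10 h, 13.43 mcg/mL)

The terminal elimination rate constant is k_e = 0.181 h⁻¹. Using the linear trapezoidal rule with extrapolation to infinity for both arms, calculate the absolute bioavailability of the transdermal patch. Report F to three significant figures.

Trapezoidal AUC_0→15 (IV):
  [0→6]: (117.12+39.53)/2 × 6 = 469.95
  [6→7]: (39.53+32.99)/2 × 1 = 36.26
  [7→9]: (32.99+22.97)/2 × 2 = 55.96
  [9→15]: (22.97+7.75)/2 × 6 = 92.16
  Sum = 654.33 mcg/mL·h
IV tail: 7.75/0.181 = 42.818; AUC_iv,0→∞ = 654.33 + 42.818 = 697.148 mcg/mL·h
Trapezoidal AUC_0→10 (transdermal patch):
  [0→2]: (0.00+37.65)/2 × 2 = 37.65
  [2→6]: (37.65+26.71)/2 × 4 = 128.72
  [6→7.5]: (26.71+20.84)/2 × 1.5 = 35.6625
  [7.5→9.5]: (20.84+14.69)/2 × 2 = 35.53
  [9.5→10]: (14.69+13.43)/2 × 0.5 = 7.03
  Sum = 244.5925 mcg/mL·h
transdermal patch tail: 13.43/0.181 = 74.199; AUC_ev,0→∞ = 244.5925 + 74.199 = 318.7915 mcg/mL·h
F = (AUC_ev/D_ev)/(AUC_iv/D_iv) = (318.7915/375)/(697.148/150) = 0.850111/4.64765 = 0.1829

F = 0.183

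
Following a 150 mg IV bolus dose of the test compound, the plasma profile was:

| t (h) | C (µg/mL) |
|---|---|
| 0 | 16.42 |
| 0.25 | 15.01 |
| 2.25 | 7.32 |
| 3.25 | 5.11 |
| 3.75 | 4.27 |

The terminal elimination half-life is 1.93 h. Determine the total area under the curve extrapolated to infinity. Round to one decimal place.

Trapezoidal AUC_0→3.75:
  [0→0.25]: (16.42+15.01)/2 × 0.25 = 3.92875
  [0.25→2.25]: (15.01+7.32)/2 × 2 = 22.33
  [2.25→3.25]: (7.32+5.11)/2 × 1 = 6.215
  [3.25→3.75]: (5.11+4.27)/2 × 0.5 = 2.345
  Sum = 34.81875 µg/mL·h
k_e = ln2 / t½ = 0.693147 / 1.93 = 0.3591 h^-1
Extrapolated tail: C_last / k_e = 4.27 / 0.3591 = 11.891
AUC_0→∞ = 34.81875 + 11.891 = 46.70975 µg/mL·h

AUC = 46.7 µg/mL·h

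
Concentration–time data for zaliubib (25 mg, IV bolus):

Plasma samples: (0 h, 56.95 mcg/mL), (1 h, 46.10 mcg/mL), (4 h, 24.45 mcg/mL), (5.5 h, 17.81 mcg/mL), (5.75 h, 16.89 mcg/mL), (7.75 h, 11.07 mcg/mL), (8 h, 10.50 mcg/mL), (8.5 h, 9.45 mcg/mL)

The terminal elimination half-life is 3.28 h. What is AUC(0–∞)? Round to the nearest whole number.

Trapezoidal AUC_0→8.5:
  [0→1]: (56.95+46.10)/2 × 1 = 51.525
  [1→4]: (46.10+24.45)/2 × 3 = 105.825
  [4→5.5]: (24.45+17.81)/2 × 1.5 = 31.695
  [5.5→5.75]: (17.81+16.89)/2 × 0.25 = 4.3375
  [5.75→7.75]: (16.89+11.07)/2 × 2 = 27.96
  [7.75→8]: (11.07+10.50)/2 × 0.25 = 2.69625
  [8→8.5]: (10.50+9.45)/2 × 0.5 = 4.9875
  Sum = 229.02625 mcg/mL·h
k_e = ln2 / t½ = 0.693147 / 3.28 = 0.2113 h^-1
Extrapolated tail: C_last / k_e = 9.45 / 0.2113 = 44.723
AUC_0→∞ = 229.02625 + 44.723 = 273.74925 mcg/mL·h

AUC = 274 mcg/mL·h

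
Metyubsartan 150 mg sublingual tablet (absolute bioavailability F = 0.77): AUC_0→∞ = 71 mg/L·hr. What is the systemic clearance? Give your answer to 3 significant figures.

CL = 1.63 L/hr

CL = F × Dose / AUC_0→∞
   = 0.77 × 150 / 71 = 1.62676 L/hr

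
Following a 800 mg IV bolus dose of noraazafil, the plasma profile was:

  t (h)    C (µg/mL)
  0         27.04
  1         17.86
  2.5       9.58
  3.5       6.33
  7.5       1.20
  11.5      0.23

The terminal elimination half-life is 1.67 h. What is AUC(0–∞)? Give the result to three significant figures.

AUC = 69.5 µg/mL·h

Trapezoidal AUC_0→11.5:
  [0→1]: (27.04+17.86)/2 × 1 = 22.45
  [1→2.5]: (17.86+9.58)/2 × 1.5 = 20.58
  [2.5→3.5]: (9.58+6.33)/2 × 1 = 7.955
  [3.5→7.5]: (6.33+1.20)/2 × 4 = 15.06
  [7.5→11.5]: (1.20+0.23)/2 × 4 = 2.86
  Sum = 68.905 µg/mL·h
k_e = ln2 / t½ = 0.693147 / 1.67 = 0.4151 h^-1
Extrapolated tail: C_last / k_e = 0.23 / 0.4151 = 0.554
AUC_0→∞ = 68.905 + 0.554 = 69.459 µg/mL·h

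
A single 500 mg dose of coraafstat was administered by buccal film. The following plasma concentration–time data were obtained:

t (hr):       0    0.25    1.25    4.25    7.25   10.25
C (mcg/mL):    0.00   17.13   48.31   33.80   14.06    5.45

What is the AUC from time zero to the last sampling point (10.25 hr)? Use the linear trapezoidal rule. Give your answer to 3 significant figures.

AUC = 259 mcg/mL·hr

Trapezoidal AUC_0→10.25:
  [0→0.25]: (0.00+17.13)/2 × 0.25 = 2.14125
  [0.25→1.25]: (17.13+48.31)/2 × 1 = 32.72
  [1.25→4.25]: (48.31+33.80)/2 × 3 = 123.165
  [4.25→7.25]: (33.80+14.06)/2 × 3 = 71.79
  [7.25→10.25]: (14.06+5.45)/2 × 3 = 29.265
  Sum = 259.08125 mcg/mL·hr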